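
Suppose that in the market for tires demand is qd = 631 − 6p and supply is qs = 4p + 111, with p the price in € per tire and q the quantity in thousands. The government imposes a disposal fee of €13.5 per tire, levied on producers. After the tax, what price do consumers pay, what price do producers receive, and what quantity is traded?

Consumers pay €57.4; producers receive €43.9; quantity = 286.6.

Before the tax: set 631 − 6p = 4p + 111 → p* = €52, q* = 319.
With the tax collected from producers, supply shifts: qs = 4(p − 13.5) + 111.
New equilibrium: consumers pay €57.4, producers receive €43.9, q = 286.6. (Wedge: pb − ps = 13.5.)
The less price-elastic side of the market bears the larger share of a per-unit tax.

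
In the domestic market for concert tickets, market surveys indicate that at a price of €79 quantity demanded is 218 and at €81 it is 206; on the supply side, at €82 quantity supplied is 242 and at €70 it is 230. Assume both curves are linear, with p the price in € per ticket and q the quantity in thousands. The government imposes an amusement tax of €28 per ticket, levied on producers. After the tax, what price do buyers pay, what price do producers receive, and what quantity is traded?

Buyers pay €80; producers receive €52; quantity = 212.

Demand slope: (206 − 218)/(81 − 79) = -6, so qd = 692 − 6p.
Supply slope: (230 − 242)/(70 − 82) = 1, so qs = p + 160.
Without the tax, 692 − 6p = p + 160 gives 7p = 532, so p* = €76 and q* = 236.
With the tax collected from producers, supply shifts: qs = (p − 28) + 160.
Solving gives q = 212 with buyers paying €80 and producers receiving €52 (the €28 wedge).
The less price-elastic side of the market bears the larger share of a per-unit tax.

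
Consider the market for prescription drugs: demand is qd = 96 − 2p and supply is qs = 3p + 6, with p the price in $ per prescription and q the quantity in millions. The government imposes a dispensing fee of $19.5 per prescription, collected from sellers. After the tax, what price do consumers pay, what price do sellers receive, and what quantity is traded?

Consumers pay $29.7; sellers receive $10.2; quantity = 36.6.

Without the tax, 96 − 2p = 3p + 6 gives 5p = 90, so p* = $18 and q* = 60.
With the tax collected from sellers, supply shifts: qs = 3(p − 19.5) + 6.
New equilibrium: consumers pay $29.7, sellers receive $10.2, q = 36.6. (Wedge: pb − ps = 19.5.)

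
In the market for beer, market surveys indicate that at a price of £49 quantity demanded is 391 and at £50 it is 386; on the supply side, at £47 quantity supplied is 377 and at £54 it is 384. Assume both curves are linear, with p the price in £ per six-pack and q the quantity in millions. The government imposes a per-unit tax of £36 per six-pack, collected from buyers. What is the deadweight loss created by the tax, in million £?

Deadweight loss = £540 million.

Demand slope: (386 − 391)/(50 − 49) = -5, so qd = 636 − 5p.
Supply slope: (384 − 377)/(54 − 47) = 1, so qs = p + 330.
Before the tax: set 636 − 5p = p + 330 → p* = £51, q* = 381.
With the tax collected from buyers, demand (in seller-price terms) shifts: qd = 636 − 5(p + 36).
New equilibrium: buyers pay £57, sellers receive £21, q = 351. (Wedge: pb − ps = 36.)
Quantity falls by |ΔQ| = |381 − 351| = 30.
DWL = ½ · t · |ΔQ| = ½ · 36 · 30 = £540.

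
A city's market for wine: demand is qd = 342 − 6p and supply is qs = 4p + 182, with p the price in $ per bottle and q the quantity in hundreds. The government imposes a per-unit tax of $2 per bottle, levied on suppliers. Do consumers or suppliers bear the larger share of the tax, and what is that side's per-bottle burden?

Before the tax: set 342 − 6p = 4p + 182 → p* = $16, q* = 246.
With the tax collected from suppliers, supply shifts: qs = 4(p − 2) + 182.
New equilibrium: consumers pay $16.8, suppliers receive $14.8, q = 241.2. (Wedge: pb − ps = 2.)
Per-bottle burden: consumers $0.8, suppliers $1.2.
Suppliers take the larger share because supply is less price-elastic here (demand slope 6 vs supply slope 4).
The less price-elastic side of the market bears the larger share of a per-unit tax.

Suppliers bear the larger share: $1.2 per bottle.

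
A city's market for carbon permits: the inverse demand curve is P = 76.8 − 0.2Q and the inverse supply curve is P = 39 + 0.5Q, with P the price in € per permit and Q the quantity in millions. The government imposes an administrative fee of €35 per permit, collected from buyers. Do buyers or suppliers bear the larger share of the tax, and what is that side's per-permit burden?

Suppliers bear the larger share: €25 per permit.

Rewrite in direct form: Qd = 384 − 5P and Qs = 2P − 78.
Before the tax: set 384 − 5P = 2P − 78 → P* = €66, Q* = 54.
With the tax collected from buyers, demand (in seller-price terms) shifts: Qd = 384 − 5(P + 35).
New equilibrium: buyers pay €76, suppliers receive €41, Q = 4. (Wedge: Pb − Ps = 35.)
Per-permit burden: buyers €10, suppliers €25.
Suppliers take the larger share because supply is less price-elastic here (demand slope 5 vs supply slope 2).
The less price-elastic side of the market bears the larger share of a per-unit tax.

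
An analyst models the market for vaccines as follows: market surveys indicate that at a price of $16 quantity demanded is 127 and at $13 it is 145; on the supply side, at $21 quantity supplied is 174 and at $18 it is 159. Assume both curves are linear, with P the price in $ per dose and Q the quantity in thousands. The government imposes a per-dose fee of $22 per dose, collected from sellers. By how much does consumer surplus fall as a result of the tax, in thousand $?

Consumer surplus falls by $1090 thousand.

Demand slope: (145 − 127)/(13 − 16) = -6, so Qd = 223 − 6P.
Supply slope: (159 − 174)/(18 − 21) = 5, so Qs = 5P + 69.
Before the tax: set 223 − 6P = 5P + 69 → P* = $14, Q* = 139.
With the tax collected from sellers, supply shifts: Qs = 5(P − 22) + 69.
New equilibrium: buyers pay $24, sellers receive $2, Q = 79. (Wedge: Pb − Ps = 22.)
ΔCS is the trapezoid between Q = 79 and Q = 139 of height $10: ½ · (139 + 79) · 10 = $1090.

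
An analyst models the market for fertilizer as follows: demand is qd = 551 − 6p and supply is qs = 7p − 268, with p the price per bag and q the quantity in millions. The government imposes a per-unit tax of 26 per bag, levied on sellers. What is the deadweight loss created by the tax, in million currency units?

Without the tax, 551 − 6p = 7p − 268 gives 13p = 819, so p* = 63 and q* = 173.
With the tax collected from sellers, supply shifts: qs = 7(p − 26) − 268.
New equilibrium: consumers pay 77, sellers receive 51, q = 89. (Wedge: pb − ps = 26.)
Quantity falls by |ΔQ| = |173 − 89| = 84.
DWL = ½ · t · |ΔQ| = ½ · 26 · 84 = 1092.

Deadweight loss = 1092 million.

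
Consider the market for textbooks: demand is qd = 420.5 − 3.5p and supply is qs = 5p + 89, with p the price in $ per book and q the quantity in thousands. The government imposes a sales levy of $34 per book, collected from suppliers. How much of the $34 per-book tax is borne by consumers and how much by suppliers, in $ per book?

Consumers bear $20 per book; suppliers bear $14 per book.

Without the tax, 420.5 − 3.5p = 5p + 89 gives 8.5p = 331.5, so p* = $39 and q* = 284.
With the tax collected from suppliers, supply shifts: qs = 5(p − 34) + 89.
New equilibrium: consumers pay $59, suppliers receive $25, q = 214. (Wedge: pb − ps = 34.)
Burden on consumers: $20; on suppliers: $14. (They sum to $34.)
The less price-elastic side of the market bears the larger share of a per-unit tax.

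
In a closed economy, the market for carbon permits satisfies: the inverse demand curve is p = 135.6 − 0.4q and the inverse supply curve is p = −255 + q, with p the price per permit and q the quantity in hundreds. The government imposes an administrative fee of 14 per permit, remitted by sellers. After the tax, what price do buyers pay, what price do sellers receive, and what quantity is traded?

Buyers pay 28; sellers receive 14; quantity = 269.

Rewrite in direct form: qd = 339 − 2.5p and qs = p + 255.
Without the tax, 339 − 2.5p = p + 255 gives 3.5p = 84, so p* = 24 and q* = 279.
With the tax collected from sellers, supply shifts: qs = (p − 14) + 255.
New equilibrium: buyers pay 28, sellers receive 14, q = 269. (Wedge: pb − ps = 14.)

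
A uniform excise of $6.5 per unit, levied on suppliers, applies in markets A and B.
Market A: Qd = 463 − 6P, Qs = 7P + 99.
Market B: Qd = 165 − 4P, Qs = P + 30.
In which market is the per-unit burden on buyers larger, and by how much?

Market A, by $2.2.

Market A: pre-tax P* = $28, Q* = 295; post-tax Q = 274; per-unit burden on buyers = $3.5.
Market B: pre-tax P* = $27, Q* = 57; post-tax Q = 51.8; per-unit burden on buyers = $1.3.
Difference: $3.5 vs $1.3 → market A is larger by $2.2.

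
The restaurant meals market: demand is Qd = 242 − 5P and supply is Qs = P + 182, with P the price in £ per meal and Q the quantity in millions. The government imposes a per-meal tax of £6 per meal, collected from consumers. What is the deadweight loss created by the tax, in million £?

Deadweight loss = £15 million.

Before the tax: set 242 − 5P = P + 182 → P* = £10, Q* = 192.
With the tax collected from consumers, demand (in seller-price terms) shifts: Qd = 242 − 5(P + 6).
New equilibrium: consumers pay £11, producers receive £5, Q = 187. (Wedge: Pb − Ps = 6.)
Quantity falls by |ΔQ| = |192 − 187| = 5.
DWL = ½ · t · |ΔQ| = ½ · 6 · 5 = £15.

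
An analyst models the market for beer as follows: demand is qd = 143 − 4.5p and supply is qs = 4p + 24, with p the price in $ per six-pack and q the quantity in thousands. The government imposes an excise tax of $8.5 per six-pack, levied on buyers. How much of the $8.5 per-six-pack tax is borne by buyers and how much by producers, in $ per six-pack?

Without the tax, 143 − 4.5p = 4p + 24 gives 8.5p = 119, so p* = $14 and q* = 80.
With the tax collected from buyers, demand (in seller-price terms) shifts: qd = 143 − 4.5(p + 8.5).
Solving gives q = 62 with buyers paying $18 and producers receiving $9.5 (the $8.5 wedge).
Burden on buyers: $4; on producers: $4.5. (They sum to $8.5.)
The less price-elastic side of the market bears the larger share of a per-unit tax.

Buyers bear $4 per six-pack; producers bear $4.5 per six-pack.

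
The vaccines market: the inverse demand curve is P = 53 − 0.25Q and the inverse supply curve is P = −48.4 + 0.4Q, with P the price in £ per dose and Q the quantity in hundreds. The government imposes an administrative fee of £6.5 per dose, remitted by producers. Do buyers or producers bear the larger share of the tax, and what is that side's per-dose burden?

Producers bear the larger share: £4 per dose.

Rewrite in direct form: Qd = 212 − 4P and Qs = 2.5P + 121.
Without the tax, 212 − 4P = 2.5P + 121 gives 6.5P = 91, so P* = £14 and Q* = 156.
With the tax collected from producers, supply shifts: Qs = 2.5(P − 6.5) + 121.
Solving gives Q = 146 with buyers paying £16.5 and producers receiving £10 (the £6.5 wedge).
Per-dose burden: buyers £2.5, producers £4.
Producers take the larger share because supply is less price-elastic here (demand slope 4 vs supply slope 2.5).
The less price-elastic side of the market bears the larger share of a per-unit tax.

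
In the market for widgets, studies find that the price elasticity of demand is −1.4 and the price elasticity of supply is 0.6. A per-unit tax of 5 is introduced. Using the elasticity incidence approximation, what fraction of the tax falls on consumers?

Incidence ratio: consumers' share ≈ εs / (εs + |εd|) = 0.6 / (0.6 + 1.4) = 0.3.
Supply is the less elastic side, so consumers bear the smaller share.

Consumers' share ≈ 0.3.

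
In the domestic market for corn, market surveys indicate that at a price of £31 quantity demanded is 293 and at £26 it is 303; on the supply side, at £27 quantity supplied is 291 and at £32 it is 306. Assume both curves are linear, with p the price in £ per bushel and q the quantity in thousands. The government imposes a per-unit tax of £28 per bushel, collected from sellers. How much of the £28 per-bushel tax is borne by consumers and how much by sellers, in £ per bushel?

Demand slope: (303 − 293)/(26 − 31) = -2, so qd = 355 − 2p.
Supply slope: (306 − 291)/(32 − 27) = 3, so qs = 3p + 210.
Before the tax: set 355 − 2p = 3p + 210 → p* = £29, q* = 297.
With the tax collected from sellers, supply shifts: qs = 3(p − 28) + 210.
New equilibrium: consumers pay £45.8, sellers receive £17.8, q = 263.4. (Wedge: pb − ps = 28.)
Burden on consumers: £16.8; on sellers: £11.2. (They sum to £28.)
The less price-elastic side of the market bears the larger share of a per-unit tax.

Consumers bear £16.8 per bushel; sellers bear £11.2 per bushel.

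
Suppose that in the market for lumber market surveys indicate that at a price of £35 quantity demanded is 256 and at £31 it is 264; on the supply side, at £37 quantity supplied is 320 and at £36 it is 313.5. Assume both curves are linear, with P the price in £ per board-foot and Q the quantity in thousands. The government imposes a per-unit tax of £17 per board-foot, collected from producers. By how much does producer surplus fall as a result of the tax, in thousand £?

Producer surplus falls by £1020 thousand.

Demand slope: (264 − 256)/(31 − 35) = -2, so Qd = 326 − 2P.
Supply slope: (313.5 − 320)/(36 − 37) = 6.5, so Qs = 6.5P + 79.5.
Without the tax, 326 − 2P = 6.5P + 79.5 gives 8.5P = 246.5, so P* = £29 and Q* = 268.
With the tax collected from producers, supply shifts: Qs = 6.5(P − 17) + 79.5.
New equilibrium: buyers pay £42, producers receive £25, Q = 242. (Wedge: Pb − Ps = 17.)
ΔPS is the trapezoid between Q = 242 and Q = 268 of height £4: ½ · (268 + 242) · 4 = £1020.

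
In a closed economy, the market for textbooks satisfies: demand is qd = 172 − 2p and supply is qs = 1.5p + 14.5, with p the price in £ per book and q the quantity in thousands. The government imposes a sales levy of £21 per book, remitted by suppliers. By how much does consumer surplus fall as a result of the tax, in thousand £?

Consumer surplus falls by £657 thousand.

Before the tax: set 172 − 2p = 1.5p + 14.5 → p* = £45, q* = 82.
With the tax collected from suppliers, supply shifts: qs = 1.5(p − 21) + 14.5.
New equilibrium: buyers pay £54, suppliers receive £33, q = 64. (Wedge: pb − ps = 21.)
ΔCS is the trapezoid between Q = 64 and Q = 82 of height £9: ½ · (82 + 64) · 9 = £657.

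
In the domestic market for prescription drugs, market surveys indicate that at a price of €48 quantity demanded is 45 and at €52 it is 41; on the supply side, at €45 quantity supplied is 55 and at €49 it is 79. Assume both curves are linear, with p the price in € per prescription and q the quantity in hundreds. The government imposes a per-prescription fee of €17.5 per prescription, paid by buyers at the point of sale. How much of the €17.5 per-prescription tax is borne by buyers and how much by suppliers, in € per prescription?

Demand slope: (41 − 45)/(52 − 48) = -1, so qd = 93 − p.
Supply slope: (79 − 55)/(49 − 45) = 6, so qs = 6p − 215.
Before the tax: set 93 − p = 6p − 215 → p* = €44, q* = 49.
With the tax collected from buyers, demand (in seller-price terms) shifts: qd = 93 − (p + 17.5).
New equilibrium: buyers pay €59, suppliers receive €41.5, q = 34. (Wedge: pb − ps = 17.5.)
Burden on buyers: €15; on suppliers: €2.5. (They sum to €17.5.)

Buyers bear €15 per prescription; suppliers bear €2.5 per prescription.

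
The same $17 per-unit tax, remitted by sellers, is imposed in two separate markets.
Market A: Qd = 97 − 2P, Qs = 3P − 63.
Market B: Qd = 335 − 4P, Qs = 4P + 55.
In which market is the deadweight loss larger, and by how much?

Market B, by $115.6.

Market A: pre-tax P* = $32, Q* = 33; post-tax Q = 12.6; deadweight loss = $173.4.
Market B: pre-tax P* = $35, Q* = 195; post-tax Q = 161; deadweight loss = $289.
Difference: $173.4 vs $289 → market B is larger by $115.6.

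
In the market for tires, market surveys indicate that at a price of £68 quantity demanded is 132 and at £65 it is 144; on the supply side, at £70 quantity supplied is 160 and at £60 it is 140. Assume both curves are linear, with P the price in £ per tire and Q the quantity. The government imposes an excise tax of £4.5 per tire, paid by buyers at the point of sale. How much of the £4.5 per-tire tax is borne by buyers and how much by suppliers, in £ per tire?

Demand slope: (144 − 132)/(65 − 68) = -4, so Qd = 404 − 4P.
Supply slope: (140 − 160)/(60 − 70) = 2, so Qs = 2P + 20.
Without the tax, 404 − 4P = 2P + 20 gives 6P = 384, so P* = £64 and Q* = 148.
With the tax collected from buyers, demand (in seller-price terms) shifts: Qd = 404 − 4(P + 4.5).
Solving gives Q = 142 with buyers paying £65.5 and suppliers receiving £61 (the £4.5 wedge).
Burden on buyers: £1.5; on suppliers: £3. (They sum to £4.5.)
The less price-elastic side of the market bears the larger share of a per-unit tax.

Buyers bear £1.5 per tire; suppliers bear £3 per tire.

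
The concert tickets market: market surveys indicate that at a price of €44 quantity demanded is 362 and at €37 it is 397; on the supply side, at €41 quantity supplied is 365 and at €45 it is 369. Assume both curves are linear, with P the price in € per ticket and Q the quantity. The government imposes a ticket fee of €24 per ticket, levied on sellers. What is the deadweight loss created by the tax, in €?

Deadweight loss = €240.

Demand slope: (397 − 362)/(37 − 44) = -5, so Qd = 582 − 5P.
Supply slope: (369 − 365)/(45 − 41) = 1, so Qs = P + 324.
Before the tax: set 582 − 5P = P + 324 → P* = €43, Q* = 367.
With the tax collected from sellers, supply shifts: Qs = (P − 24) + 324.
Solving gives Q = 347 with consumers paying €47 and sellers receiving €23 (the €24 wedge).
Quantity falls by |ΔQ| = |367 − 347| = 20.
DWL = ½ · t · |ΔQ| = ½ · 24 · 20 = €240.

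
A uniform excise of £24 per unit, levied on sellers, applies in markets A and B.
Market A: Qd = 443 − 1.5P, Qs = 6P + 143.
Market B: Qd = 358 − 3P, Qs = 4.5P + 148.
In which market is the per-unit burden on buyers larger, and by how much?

Market A, by £4.8.

Market A: pre-tax P* = £40, Q* = 383; post-tax Q = 354.2; per-unit burden on buyers = £19.2.
Market B: pre-tax P* = £28, Q* = 274; post-tax Q = 230.8; per-unit burden on buyers = £14.4.
Difference: £19.2 vs £14.4 → market A is larger by £4.8.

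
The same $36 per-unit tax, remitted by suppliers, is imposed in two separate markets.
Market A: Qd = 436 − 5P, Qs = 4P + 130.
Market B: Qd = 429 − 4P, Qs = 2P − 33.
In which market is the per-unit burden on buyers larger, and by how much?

Market A, by $4.

Market A: pre-tax P* = $34, Q* = 266; post-tax Q = 186; per-unit burden on buyers = $16.
Market B: pre-tax P* = $77, Q* = 121; post-tax Q = 73; per-unit burden on buyers = $12.
Difference: $16 vs $12 → market A is larger by $4.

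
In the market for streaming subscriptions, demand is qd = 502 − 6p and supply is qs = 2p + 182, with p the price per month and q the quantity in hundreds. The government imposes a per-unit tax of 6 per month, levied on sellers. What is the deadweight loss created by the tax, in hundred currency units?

Deadweight loss = 27 hundred.

Without the tax, 502 − 6p = 2p + 182 gives 8p = 320, so p* = 40 and q* = 262.
With the tax collected from sellers, supply shifts: qs = 2(p − 6) + 182.
New equilibrium: consumers pay 41.5, sellers receive 35.5, q = 253. (Wedge: pb − ps = 6.)
Quantity falls by |ΔQ| = |262 − 253| = 9.
DWL = ½ · t · |ΔQ| = ½ · 6 · 9 = 27.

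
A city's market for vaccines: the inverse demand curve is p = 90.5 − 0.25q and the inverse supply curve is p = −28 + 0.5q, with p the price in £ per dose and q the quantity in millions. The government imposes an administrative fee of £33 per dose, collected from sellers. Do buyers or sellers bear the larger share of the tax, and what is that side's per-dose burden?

Inverting to q(p) form: qd = 362 − 4p; qs = 2p + 56.
Without the tax, 362 − 4p = 2p + 56 gives 6p = 306, so p* = £51 and q* = 158.
With the tax collected from sellers, supply shifts: qs = 2(p − 33) + 56.
New equilibrium: buyers pay £62, sellers receive £29, q = 114. (Wedge: pb − ps = 33.)
Per-dose burden: buyers £11, sellers £22.
Sellers take the larger share because supply is less price-elastic here (demand slope 4 vs supply slope 2).

Sellers bear the larger share: £22 per dose.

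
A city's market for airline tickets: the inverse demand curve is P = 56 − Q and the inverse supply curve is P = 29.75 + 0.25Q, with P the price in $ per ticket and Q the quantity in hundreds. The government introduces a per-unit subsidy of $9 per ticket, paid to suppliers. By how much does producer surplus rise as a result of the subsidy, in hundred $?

Producer surplus rises by $44.28 hundred.

Inverting to Q(P) form: Qd = 56 − P; Qs = 4P − 119.
Without the subsidy, 56 − P = 4P − 119 gives 5P = 175, so P* = $35 and Q* = 21.
With a per-unit subsidy paid to suppliers, each receives P + 9 per unit sold, so supply becomes Qs = 4(P + 9) − 119.
New equilibrium: consumers pay $27.8, suppliers receive $36.8, Q = 28.2. (Wedge: Pb − Ps = −9.)
ΔPS is the trapezoid between Q = 28.2 and Q = 21 of height $1.8: ½ · (21 + 28.2) · 1.8 = $44.28.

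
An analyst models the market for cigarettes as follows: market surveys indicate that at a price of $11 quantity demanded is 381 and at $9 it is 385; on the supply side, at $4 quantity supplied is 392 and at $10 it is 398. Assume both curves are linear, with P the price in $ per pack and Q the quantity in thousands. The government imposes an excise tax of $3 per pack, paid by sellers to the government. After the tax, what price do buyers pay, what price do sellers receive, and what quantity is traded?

Buyers pay $6; sellers receive $3; quantity = 391.

Demand slope: (385 − 381)/(9 − 11) = -2, so Qd = 403 − 2P.
Supply slope: (398 − 392)/(10 − 4) = 1, so Qs = P + 388.
Before the tax: set 403 − 2P = P + 388 → P* = $5, Q* = 393.
With the tax collected from sellers, supply shifts: Qs = (P − 3) + 388.
Solving gives Q = 391 with buyers paying $6 and sellers receiving $3 (the $3 wedge).
The less price-elastic side of the market bears the larger share of a per-unit tax.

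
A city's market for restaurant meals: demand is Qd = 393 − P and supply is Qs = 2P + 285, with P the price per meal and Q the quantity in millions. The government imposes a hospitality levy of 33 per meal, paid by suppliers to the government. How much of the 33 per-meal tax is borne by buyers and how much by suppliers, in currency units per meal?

Buyers bear 22 per meal; suppliers bear 11 per meal.

Before the tax: set 393 − P = 2P + 285 → P* = 36, Q* = 357.
With the tax collected from suppliers, supply shifts: Qs = 2(P − 33) + 285.
Solving gives Q = 335 with buyers paying 58 and suppliers receiving 25 (the 33 wedge).
Burden on buyers: 22; on suppliers: 11. (They sum to 33.)
The less price-elastic side of the market bears the larger share of a per-unit tax.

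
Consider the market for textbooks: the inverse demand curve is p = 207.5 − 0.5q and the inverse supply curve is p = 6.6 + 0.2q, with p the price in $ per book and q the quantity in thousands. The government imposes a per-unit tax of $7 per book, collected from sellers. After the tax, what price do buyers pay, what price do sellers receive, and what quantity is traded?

Inverting to q(p) form: qd = 415 − 2p; qs = 5p − 33.
Without the tax, 415 − 2p = 5p − 33 gives 7p = 448, so p* = $64 and q* = 287.
With the tax collected from sellers, supply shifts: qs = 5(p − 7) − 33.
New equilibrium: buyers pay $69, sellers receive $62, q = 277. (Wedge: pb − ps = 7.)

Buyers pay $69; sellers receive $62; quantity = 277.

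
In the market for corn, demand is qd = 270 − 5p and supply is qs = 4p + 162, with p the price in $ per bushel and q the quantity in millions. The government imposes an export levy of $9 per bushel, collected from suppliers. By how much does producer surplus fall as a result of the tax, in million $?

Before the tax: set 270 − 5p = 4p + 162 → p* = $12, q* = 210.
With the tax collected from suppliers, supply shifts: qs = 4(p − 9) + 162.
Solving gives q = 190 with buyers paying $16 and suppliers receiving $7 (the $9 wedge).
ΔPS is the trapezoid between Q = 190 and Q = 210 of height $5: ½ · (210 + 190) · 5 = $1000.

Producer surplus falls by $1000 million.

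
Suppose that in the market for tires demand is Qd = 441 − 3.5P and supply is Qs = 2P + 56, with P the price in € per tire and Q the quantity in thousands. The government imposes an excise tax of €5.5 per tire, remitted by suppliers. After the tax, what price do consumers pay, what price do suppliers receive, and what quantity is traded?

Consumers pay €72; suppliers receive €66.5; quantity = 189.

Without the tax, 441 − 3.5P = 2P + 56 gives 5.5P = 385, so P* = €70 and Q* = 196.
With the tax collected from suppliers, supply shifts: Qs = 2(P − 5.5) + 56.
New equilibrium: consumers pay €72, suppliers receive €66.5, Q = 189. (Wedge: Pb − Ps = 5.5.)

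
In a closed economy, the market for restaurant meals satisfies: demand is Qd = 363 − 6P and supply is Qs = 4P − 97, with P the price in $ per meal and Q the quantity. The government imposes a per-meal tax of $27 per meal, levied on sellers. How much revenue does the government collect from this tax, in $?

Tax revenue = $599.4.

Before the tax: set 363 − 6P = 4P − 97 → P* = $46, Q* = 87.
With the tax collected from sellers, supply shifts: Qs = 4(P − 27) − 97.
New equilibrium: buyers pay $56.8, sellers receive $29.8, Q = 22.2. (Wedge: Pb − Ps = 27.)
Revenue = t · Q = 27 · 22.2 = $599.4.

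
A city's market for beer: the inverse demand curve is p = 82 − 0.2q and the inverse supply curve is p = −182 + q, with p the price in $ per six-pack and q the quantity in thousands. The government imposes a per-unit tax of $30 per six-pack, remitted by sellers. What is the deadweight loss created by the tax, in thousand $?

Deadweight loss = $375 thousand.

Rewrite in direct form: qd = 410 − 5p and qs = p + 182.
Before the tax: set 410 − 5p = p + 182 → p* = $38, q* = 220.
With the tax collected from sellers, supply shifts: qs = (p − 30) + 182.
Solving gives q = 195 with buyers paying $43 and sellers receiving $13 (the $30 wedge).
Quantity falls by |ΔQ| = |220 − 195| = 25.
DWL = ½ · t · |ΔQ| = ½ · 30 · 25 = $375.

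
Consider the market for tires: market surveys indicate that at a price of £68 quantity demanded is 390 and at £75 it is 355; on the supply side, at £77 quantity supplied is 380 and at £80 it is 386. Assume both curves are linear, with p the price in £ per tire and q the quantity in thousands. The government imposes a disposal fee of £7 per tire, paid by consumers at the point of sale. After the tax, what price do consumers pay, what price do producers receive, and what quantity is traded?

Consumers pay £74; producers receive £67; quantity = 360.

Demand slope: (355 − 390)/(75 − 68) = -5, so qd = 730 − 5p.
Supply slope: (386 − 380)/(80 − 77) = 2, so qs = 2p + 226.
Before the tax: set 730 − 5p = 2p + 226 → p* = £72, q* = 370.
With the tax collected from consumers, demand (in seller-price terms) shifts: qd = 730 − 5(p + 7).
Solving gives q = 360 with consumers paying £74 and producers receiving £67 (the £7 wedge).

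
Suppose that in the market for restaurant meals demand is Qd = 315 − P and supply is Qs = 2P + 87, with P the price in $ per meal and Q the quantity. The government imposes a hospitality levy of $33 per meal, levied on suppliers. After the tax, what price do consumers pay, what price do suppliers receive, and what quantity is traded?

Before the tax: set 315 − P = 2P + 87 → P* = $76, Q* = 239.
With the tax collected from suppliers, supply shifts: Qs = 2(P − 33) + 87.
Solving gives Q = 217 with consumers paying $98 and suppliers receiving $65 (the $33 wedge).
The less price-elastic side of the market bears the larger share of a per-unit tax.

Consumers pay $98; suppliers receive $65; quantity = 217.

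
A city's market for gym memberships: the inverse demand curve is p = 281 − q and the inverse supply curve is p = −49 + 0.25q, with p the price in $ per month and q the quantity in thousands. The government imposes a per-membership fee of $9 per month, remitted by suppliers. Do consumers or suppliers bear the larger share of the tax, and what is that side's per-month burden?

Inverting to q(p) form: qd = 281 − p; qs = 4p + 196.
Before the tax: set 281 − p = 4p + 196 → p* = $17, q* = 264.
With the tax collected from suppliers, supply shifts: qs = 4(p − 9) + 196.
Solving gives q = 256.8 with consumers paying $24.2 and suppliers receiving $15.2 (the $9 wedge).
Per-month burden: consumers $7.2, suppliers $1.8.
Consumers take the larger share because demand is less price-elastic here (demand slope 1 vs supply slope 4).
The less price-elastic side of the market bears the larger share of a per-unit tax.

Consumers bear the larger share: $7.2 per month.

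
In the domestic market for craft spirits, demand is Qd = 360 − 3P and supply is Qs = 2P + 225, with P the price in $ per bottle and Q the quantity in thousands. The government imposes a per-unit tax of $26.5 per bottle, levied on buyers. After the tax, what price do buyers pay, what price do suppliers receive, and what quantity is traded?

Before the tax: set 360 − 3P = 2P + 225 → P* = $27, Q* = 279.
With the tax collected from buyers, demand (in seller-price terms) shifts: Qd = 360 − 3(P + 26.5).
New equilibrium: buyers pay $37.6, suppliers receive $11.1, Q = 247.2. (Wedge: Pb − Ps = 26.5.)

Buyers pay $37.6; suppliers receive $11.1; quantity = 247.2.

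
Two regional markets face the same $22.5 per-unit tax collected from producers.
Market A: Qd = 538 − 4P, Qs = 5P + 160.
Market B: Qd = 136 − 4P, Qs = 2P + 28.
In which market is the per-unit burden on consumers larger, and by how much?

Market A: pre-tax P* = $42, Q* = 370; post-tax Q = 320; per-unit burden on consumers = $12.5.
Market B: pre-tax P* = $18, Q* = 64; post-tax Q = 34; per-unit burden on consumers = $7.5.
Difference: $12.5 vs $7.5 → market A is larger by $5.

Market A, by $5.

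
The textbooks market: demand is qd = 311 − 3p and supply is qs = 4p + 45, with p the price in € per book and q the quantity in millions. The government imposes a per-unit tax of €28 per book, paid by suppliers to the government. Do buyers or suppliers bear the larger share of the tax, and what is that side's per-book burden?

Buyers bear the larger share: €16 per book.

Without the tax, 311 − 3p = 4p + 45 gives 7p = 266, so p* = €38 and q* = 197.
With the tax collected from suppliers, supply shifts: qs = 4(p − 28) + 45.
Solving gives q = 149 with buyers paying €54 and suppliers receiving €26 (the €28 wedge).
Per-book burden: buyers €16, suppliers €12.
Buyers take the larger share because demand is less price-elastic here (demand slope 3 vs supply slope 4).
The less price-elastic side of the market bears the larger share of a per-unit tax.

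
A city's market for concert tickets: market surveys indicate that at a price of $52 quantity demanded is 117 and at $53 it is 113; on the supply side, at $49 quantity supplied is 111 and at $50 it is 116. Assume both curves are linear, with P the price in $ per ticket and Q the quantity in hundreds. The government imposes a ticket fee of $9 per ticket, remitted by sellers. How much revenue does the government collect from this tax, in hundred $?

Demand slope: (113 − 117)/(53 − 52) = -4, so Qd = 325 − 4P.
Supply slope: (116 − 111)/(50 − 49) = 5, so Qs = 5P − 134.
Before the tax: set 325 − 4P = 5P − 134 → P* = $51, Q* = 121.
With the tax collected from sellers, supply shifts: Qs = 5(P − 9) − 134.
New equilibrium: consumers pay $56, sellers receive $47, Q = 101. (Wedge: Pb − Ps = 9.)
Revenue = t · Q = 9 · 101 = $909.

Tax revenue = $909 hundred.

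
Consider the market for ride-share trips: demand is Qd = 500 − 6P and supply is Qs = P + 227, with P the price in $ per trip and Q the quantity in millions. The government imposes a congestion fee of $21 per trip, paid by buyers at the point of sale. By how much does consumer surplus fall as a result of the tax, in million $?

Before the tax: set 500 − 6P = P + 227 → P* = $39, Q* = 266.
With the tax collected from buyers, demand (in seller-price terms) shifts: Qd = 500 − 6(P + 21).
Solving gives Q = 248 with buyers paying $42 and producers receiving $21 (the $21 wedge).
ΔCS is the trapezoid between Q = 248 and Q = 266 of height $3: ½ · (266 + 248) · 3 = $771.

Consumer surplus falls by $771 million.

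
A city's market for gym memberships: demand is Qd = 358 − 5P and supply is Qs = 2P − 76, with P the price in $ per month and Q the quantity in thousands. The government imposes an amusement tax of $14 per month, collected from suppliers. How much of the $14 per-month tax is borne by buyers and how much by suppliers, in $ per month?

Before the tax: set 358 − 5P = 2P − 76 → P* = $62, Q* = 48.
With the tax collected from suppliers, supply shifts: Qs = 2(P − 14) − 76.
New equilibrium: buyers pay $66, suppliers receive $52, Q = 28. (Wedge: Pb − Ps = 14.)
Burden on buyers: $4; on suppliers: $10. (They sum to $14.)
The less price-elastic side of the market bears the larger share of a per-unit tax.

Buyers bear $4 per month; suppliers bear $10 per month.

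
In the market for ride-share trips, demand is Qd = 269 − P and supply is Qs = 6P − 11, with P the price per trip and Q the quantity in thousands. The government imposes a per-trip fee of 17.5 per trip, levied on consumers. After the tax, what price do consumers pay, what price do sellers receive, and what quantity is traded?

Consumers pay 55; sellers receive 37.5; quantity = 214.

Without the tax, 269 − P = 6P − 11 gives 7P = 280, so P* = 40 and Q* = 229.
With the tax collected from consumers, demand (in seller-price terms) shifts: Qd = 269 − (P + 17.5).
Solving gives Q = 214 with consumers paying 55 and sellers receiving 37.5 (the 17.5 wedge).
The less price-elastic side of the market bears the larger share of a per-unit tax.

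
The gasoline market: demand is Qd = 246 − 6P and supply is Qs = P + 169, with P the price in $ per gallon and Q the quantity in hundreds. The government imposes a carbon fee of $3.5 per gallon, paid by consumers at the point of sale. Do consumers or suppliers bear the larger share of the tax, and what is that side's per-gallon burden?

Suppliers bear the larger share: $3 per gallon.

Before the tax: set 246 − 6P = P + 169 → P* = $11, Q* = 180.
With the tax collected from consumers, demand (in seller-price terms) shifts: Qd = 246 − 6(P + 3.5).
New equilibrium: consumers pay $11.5, suppliers receive $8, Q = 177. (Wedge: Pb − Ps = 3.5.)
Per-gallon burden: consumers $0.5, suppliers $3.
Suppliers take the larger share because supply is less price-elastic here (demand slope 6 vs supply slope 1).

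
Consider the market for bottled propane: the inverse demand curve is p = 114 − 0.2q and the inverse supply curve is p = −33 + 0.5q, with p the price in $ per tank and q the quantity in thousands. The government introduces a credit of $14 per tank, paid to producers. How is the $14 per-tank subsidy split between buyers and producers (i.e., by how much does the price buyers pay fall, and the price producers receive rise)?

Buyers gain $4 per tank; producers gain $10 per tank.

Inverting to q(p) form: qd = 570 − 5p; qs = 2p + 66.
Before the subsidy: set 570 − 5p = 2p + 66 → p* = $72, q* = 210.
With a per-unit subsidy paid to producers, each receives p + 14 per unit sold, so supply becomes qs = 2(p + 14) + 66.
Solving gives q = 230 with buyers paying $68 and producers receiving $82 (the $14 wedge).
Gain to buyers: $4; to producers: $10. (They sum to $14.)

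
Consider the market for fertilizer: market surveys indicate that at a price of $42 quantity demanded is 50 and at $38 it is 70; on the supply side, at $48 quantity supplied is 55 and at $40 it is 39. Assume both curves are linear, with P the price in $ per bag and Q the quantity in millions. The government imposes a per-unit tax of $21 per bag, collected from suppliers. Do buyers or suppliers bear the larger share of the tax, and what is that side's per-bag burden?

Demand slope: (70 − 50)/(38 − 42) = -5, so Qd = 260 − 5P.
Supply slope: (39 − 55)/(40 − 48) = 2, so Qs = 2P − 41.
Without the tax, 260 − 5P = 2P − 41 gives 7P = 301, so P* = $43 and Q* = 45.
With the tax collected from suppliers, supply shifts: Qs = 2(P − 21) − 41.
Solving gives Q = 15 with buyers paying $49 and suppliers receiving $28 (the $21 wedge).
Per-bag burden: buyers $6, suppliers $15.
Suppliers take the larger share because supply is less price-elastic here (demand slope 5 vs supply slope 2).

Suppliers bear the larger share: $15 per bag.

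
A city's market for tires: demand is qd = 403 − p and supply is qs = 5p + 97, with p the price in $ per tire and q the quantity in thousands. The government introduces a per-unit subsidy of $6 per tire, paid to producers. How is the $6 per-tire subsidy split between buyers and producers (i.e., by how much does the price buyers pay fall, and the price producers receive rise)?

Without the subsidy, 403 − p = 5p + 97 gives 6p = 306, so p* = $51 and q* = 352.
With a per-unit subsidy paid to producers, each receives p + 6 per unit sold, so supply becomes qs = 5(p + 6) + 97.
New equilibrium: buyers pay $46, producers receive $52, q = 357. (Wedge: pb − ps = −6.)
Gain to buyers: $5; to producers: $1. (They sum to $6.)

Buyers gain $5 per tire; producers gain $1 per tire.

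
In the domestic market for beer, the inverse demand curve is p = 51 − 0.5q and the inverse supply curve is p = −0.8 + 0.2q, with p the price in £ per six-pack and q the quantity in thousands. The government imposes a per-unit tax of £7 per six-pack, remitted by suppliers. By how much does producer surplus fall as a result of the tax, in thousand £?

Rewrite in direct form: qd = 102 − 2p and qs = 5p + 4.
Before the tax: set 102 − 2p = 5p + 4 → p* = £14, q* = 74.
With the tax collected from suppliers, supply shifts: qs = 5(p − 7) + 4.
New equilibrium: buyers pay £19, suppliers receive £12, q = 64. (Wedge: pb − ps = 7.)
ΔPS is the trapezoid between Q = 64 and Q = 74 of height £2: ½ · (74 + 64) · 2 = £138.

Producer surplus falls by £138 thousand.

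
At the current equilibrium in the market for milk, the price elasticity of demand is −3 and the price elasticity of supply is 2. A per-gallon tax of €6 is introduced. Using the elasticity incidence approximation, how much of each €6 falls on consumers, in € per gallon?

Incidence ratio: consumers' share ≈ εs / (εs + |εd|) = 2 / (2 + 3) = 0.4.
So consumers bear ≈ 0.4 × €6 = €2.4; suppliers bear €3.6.

Consumers bear ≈ €2.4 per gallon.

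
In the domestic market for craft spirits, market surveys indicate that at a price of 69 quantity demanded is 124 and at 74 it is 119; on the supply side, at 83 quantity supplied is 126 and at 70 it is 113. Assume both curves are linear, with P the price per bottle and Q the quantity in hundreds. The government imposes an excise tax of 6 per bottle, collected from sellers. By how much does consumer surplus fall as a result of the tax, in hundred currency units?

Consumer surplus falls by 349.5 hundred.

Demand slope: (119 − 124)/(74 − 69) = -1, so Qd = 193 − P.
Supply slope: (113 − 126)/(70 − 83) = 1, so Qs = P + 43.
Before the tax: set 193 − P = P + 43 → P* = 75, Q* = 118.
With the tax collected from sellers, supply shifts: Qs = (P − 6) + 43.
New equilibrium: buyers pay 78, sellers receive 72, Q = 115. (Wedge: Pb − Ps = 6.)
ΔCS is the trapezoid between Q = 115 and Q = 118 of height 3: ½ · (118 + 115) · 3 = 349.5.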